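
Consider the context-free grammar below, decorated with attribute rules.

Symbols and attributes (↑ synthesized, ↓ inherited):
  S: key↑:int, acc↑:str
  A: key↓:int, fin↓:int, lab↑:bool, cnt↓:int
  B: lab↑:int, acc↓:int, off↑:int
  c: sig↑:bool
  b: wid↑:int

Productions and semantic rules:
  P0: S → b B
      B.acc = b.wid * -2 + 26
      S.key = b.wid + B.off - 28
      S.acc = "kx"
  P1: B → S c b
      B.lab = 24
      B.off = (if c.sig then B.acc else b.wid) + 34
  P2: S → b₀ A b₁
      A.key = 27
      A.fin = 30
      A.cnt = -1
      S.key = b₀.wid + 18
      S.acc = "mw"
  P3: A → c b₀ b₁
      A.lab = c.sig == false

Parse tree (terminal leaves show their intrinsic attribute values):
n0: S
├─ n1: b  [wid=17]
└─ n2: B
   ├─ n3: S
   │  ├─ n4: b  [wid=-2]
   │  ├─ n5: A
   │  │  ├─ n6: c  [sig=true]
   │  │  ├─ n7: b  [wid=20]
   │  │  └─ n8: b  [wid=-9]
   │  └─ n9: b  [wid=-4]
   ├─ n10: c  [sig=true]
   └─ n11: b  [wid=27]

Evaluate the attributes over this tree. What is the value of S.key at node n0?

15

1. n1.wid = 17  [terminal]
2. n2.acc = -8  [b.wid * -2 + 26]
3. n4.wid = -2  [terminal]
4. n5.key = 27  [27]
5. n5.fin = 30  [30]
6. n5.cnt = -1  [-1]
7. n6.sig = true  [terminal]
8. n7.wid = 20  [terminal]
9. n8.wid = -9  [terminal]
10. n5.lab = false  [c.sig == false]
11. n9.wid = -4  [terminal]
12. n3.key = 16  [b₀.wid + 18]
13. n3.acc = "mw"  ["mw"]
14. n10.sig = true  [terminal]
15. n11.wid = 27  [terminal]
16. n2.lab = 24  [24]
17. n2.off = 26  [(if c.sig then B.acc else b.wid) + 34]
18. n0.key = 15  [b.wid + B.off - 28]
19. n0.acc = "kx"  ["kx"]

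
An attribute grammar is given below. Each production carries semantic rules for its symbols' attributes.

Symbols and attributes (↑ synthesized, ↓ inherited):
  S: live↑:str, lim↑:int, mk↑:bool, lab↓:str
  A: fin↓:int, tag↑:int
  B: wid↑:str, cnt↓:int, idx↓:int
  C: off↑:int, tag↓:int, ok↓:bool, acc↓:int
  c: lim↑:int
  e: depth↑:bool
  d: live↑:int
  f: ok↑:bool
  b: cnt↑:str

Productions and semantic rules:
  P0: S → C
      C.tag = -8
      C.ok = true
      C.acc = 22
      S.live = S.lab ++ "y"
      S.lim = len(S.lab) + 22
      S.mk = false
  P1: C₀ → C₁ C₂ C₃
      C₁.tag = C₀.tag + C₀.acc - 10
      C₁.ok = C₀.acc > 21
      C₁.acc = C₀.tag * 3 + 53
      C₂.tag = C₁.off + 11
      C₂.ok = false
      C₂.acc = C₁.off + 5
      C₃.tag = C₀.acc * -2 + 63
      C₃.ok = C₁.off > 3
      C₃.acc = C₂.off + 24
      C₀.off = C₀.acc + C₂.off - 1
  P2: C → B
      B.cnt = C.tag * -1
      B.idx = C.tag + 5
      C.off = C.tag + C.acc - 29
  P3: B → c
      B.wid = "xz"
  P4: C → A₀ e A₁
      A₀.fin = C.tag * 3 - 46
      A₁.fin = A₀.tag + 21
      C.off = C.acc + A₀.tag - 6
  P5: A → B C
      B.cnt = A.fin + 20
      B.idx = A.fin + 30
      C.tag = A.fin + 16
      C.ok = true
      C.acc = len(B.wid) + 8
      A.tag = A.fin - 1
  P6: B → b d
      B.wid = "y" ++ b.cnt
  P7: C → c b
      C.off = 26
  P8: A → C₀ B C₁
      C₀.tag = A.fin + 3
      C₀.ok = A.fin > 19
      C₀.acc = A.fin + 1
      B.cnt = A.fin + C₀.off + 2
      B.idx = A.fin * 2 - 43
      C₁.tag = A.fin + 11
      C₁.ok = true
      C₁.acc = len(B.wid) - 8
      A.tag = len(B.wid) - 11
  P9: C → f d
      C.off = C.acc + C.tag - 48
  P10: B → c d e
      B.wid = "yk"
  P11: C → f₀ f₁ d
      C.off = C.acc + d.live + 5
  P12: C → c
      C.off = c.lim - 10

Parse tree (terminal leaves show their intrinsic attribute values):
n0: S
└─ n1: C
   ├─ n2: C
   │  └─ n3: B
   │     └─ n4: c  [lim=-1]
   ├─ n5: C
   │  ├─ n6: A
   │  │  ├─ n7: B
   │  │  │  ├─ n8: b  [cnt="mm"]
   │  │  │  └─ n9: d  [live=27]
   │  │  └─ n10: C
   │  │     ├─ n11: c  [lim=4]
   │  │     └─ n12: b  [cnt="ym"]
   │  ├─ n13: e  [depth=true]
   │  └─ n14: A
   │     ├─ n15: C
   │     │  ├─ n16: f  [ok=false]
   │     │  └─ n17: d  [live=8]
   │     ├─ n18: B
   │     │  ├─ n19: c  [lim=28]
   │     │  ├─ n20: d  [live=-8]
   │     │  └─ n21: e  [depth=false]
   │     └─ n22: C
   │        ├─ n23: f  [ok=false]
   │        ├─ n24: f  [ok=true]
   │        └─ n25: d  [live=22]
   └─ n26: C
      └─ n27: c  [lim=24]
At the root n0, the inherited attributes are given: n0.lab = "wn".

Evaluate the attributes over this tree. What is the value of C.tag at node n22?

1. n0.lab = "wn"  [given at root]
2. n1.tag = -8  [-8]
3. n1.ok = true  [true]
4. n1.acc = 22  [22]
5. n2.tag = 4  [C₀.tag + C₀.acc - 10]
6. n2.ok = true  [C₀.acc > 21]
7. n2.acc = 29  [C₀.tag * 3 + 53]
8. n3.cnt = -4  [C.tag * -1]
9. n3.idx = 9  [C.tag + 5]
10. n4.lim = -1  [terminal]
11. n3.wid = "xz"  ["xz"]
12. n2.off = 4  [C.tag + C.acc - 29]
13. n5.tag = 15  [C₁.off + 11]
14. n5.ok = false  [false]
15. n5.acc = 9  [C₁.off + 5]
16. n6.fin = -1  [C.tag * 3 - 46]
17. n7.cnt = 19  [A.fin + 20]
18. n7.idx = 29  [A.fin + 30]
19. n8.cnt = "mm"  [terminal]
20. n9.live = 27  [terminal]
21. n7.wid = "ymm"  ["y" ++ b.cnt]
22. n10.tag = 15  [A.fin + 16]
23. n10.ok = true  [true]
24. n10.acc = 11  [len(B.wid) + 8]
25. n11.lim = 4  [terminal]
26. n12.cnt = "ym"  [terminal]
27. n10.off = 26  [26]
28. n6.tag = -2  [A.fin - 1]
29. n13.depth = true  [terminal]
30. n14.fin = 19  [A₀.tag + 21]
31. n15.tag = 22  [A.fin + 3]
32. n15.ok = false  [A.fin > 19]
33. n15.acc = 20  [A.fin + 1]
34. n16.ok = false  [terminal]
35. n17.live = 8  [terminal]
36. n15.off = -6  [C.acc + C.tag - 48]
37. n18.cnt = 15  [A.fin + C₀.off + 2]
38. n18.idx = -5  [A.fin * 2 - 43]
39. n19.lim = 28  [terminal]
40. n20.live = -8  [terminal]
41. n21.depth = false  [terminal]
42. n18.wid = "yk"  ["yk"]
43. n22.tag = 30  [A.fin + 11]
44. n22.ok = true  [true]
45. n22.acc = -6  [len(B.wid) - 8]
46. n23.ok = false  [terminal]
47. n24.ok = true  [terminal]
48. n25.live = 22  [terminal]
49. n22.off = 21  [C.acc + d.live + 5]
50. n14.tag = -9  [len(B.wid) - 11]
51. n5.off = 1  [C.acc + A₀.tag - 6]
52. n26.tag = 19  [C₀.acc * -2 + 63]
53. n26.ok = true  [C₁.off > 3]
54. n26.acc = 25  [C₂.off + 24]
55. n27.lim = 24  [terminal]
56. n26.off = 14  [c.lim - 10]
57. n1.off = 22  [C₀.acc + C₂.off - 1]
58. n0.live = "wny"  [S.lab ++ "y"]
59. n0.lim = 24  [len(S.lab) + 22]
60. n0.mk = false  [false]

30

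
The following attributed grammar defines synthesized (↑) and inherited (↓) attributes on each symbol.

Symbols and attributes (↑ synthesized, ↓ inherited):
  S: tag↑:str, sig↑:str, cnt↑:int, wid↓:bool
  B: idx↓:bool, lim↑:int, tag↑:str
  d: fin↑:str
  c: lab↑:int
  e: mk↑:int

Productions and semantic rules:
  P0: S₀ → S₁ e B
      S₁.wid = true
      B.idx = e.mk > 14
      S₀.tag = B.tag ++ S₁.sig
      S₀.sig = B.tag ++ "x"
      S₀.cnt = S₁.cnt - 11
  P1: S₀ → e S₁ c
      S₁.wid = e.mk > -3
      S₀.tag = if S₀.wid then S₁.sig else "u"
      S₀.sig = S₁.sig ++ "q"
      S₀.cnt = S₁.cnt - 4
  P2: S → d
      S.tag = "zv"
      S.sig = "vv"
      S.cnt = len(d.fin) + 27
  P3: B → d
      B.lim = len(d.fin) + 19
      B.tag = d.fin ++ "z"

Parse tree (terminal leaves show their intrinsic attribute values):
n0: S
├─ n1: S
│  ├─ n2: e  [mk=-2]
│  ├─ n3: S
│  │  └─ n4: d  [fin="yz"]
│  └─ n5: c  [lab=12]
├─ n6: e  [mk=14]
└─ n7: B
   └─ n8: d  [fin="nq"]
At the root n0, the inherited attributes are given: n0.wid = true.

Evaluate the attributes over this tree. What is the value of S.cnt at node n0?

1. n0.wid = true  [given at root]
2. n1.wid = true  [true]
3. n2.mk = -2  [terminal]
4. n3.wid = true  [e.mk > -3]
5. n4.fin = "yz"  [terminal]
6. n3.tag = "zv"  ["zv"]
7. n3.sig = "vv"  ["vv"]
8. n3.cnt = 29  [len(d.fin) + 27]
9. n5.lab = 12  [terminal]
10. n1.tag = "vv"  [if S₀.wid then S₁.sig else "u"]
11. n1.sig = "vvq"  [S₁.sig ++ "q"]
12. n1.cnt = 25  [S₁.cnt - 4]
13. n6.mk = 14  [terminal]
14. n7.idx = false  [e.mk > 14]
15. n8.fin = "nq"  [terminal]
16. n7.lim = 21  [len(d.fin) + 19]
17. n7.tag = "nqz"  [d.fin ++ "z"]
18. n0.tag = "nqzvvq"  [B.tag ++ S₁.sig]
19. n0.sig = "nqzx"  [B.tag ++ "x"]
20. n0.cnt = 14  [S₁.cnt - 11]

14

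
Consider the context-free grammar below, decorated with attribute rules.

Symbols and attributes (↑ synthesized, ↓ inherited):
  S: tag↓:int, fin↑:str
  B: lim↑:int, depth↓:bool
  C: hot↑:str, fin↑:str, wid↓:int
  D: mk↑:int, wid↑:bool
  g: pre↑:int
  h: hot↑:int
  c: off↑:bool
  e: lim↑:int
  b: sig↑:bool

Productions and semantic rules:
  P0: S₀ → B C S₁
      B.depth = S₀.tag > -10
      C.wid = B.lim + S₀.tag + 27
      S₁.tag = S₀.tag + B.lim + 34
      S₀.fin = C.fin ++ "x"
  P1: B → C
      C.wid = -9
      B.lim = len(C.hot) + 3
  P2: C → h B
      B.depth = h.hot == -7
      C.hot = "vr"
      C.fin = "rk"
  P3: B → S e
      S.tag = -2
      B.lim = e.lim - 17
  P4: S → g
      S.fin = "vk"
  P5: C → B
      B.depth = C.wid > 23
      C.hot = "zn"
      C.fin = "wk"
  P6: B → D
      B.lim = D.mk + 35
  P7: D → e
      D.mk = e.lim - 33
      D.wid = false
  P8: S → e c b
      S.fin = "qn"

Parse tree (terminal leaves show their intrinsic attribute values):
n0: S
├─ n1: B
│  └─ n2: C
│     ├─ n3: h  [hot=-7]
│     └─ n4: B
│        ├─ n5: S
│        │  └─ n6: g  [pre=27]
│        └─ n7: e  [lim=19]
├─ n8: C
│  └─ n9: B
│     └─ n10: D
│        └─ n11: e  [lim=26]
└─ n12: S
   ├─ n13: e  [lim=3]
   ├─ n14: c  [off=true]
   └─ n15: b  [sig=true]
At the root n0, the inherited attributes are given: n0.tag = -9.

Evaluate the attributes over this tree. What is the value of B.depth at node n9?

false

1. n0.tag = -9  [given at root]
2. n1.depth = true  [S₀.tag > -10]
3. n2.wid = -9  [-9]
4. n3.hot = -7  [terminal]
5. n4.depth = true  [h.hot == -7]
6. n5.tag = -2  [-2]
7. n6.pre = 27  [terminal]
8. n5.fin = "vk"  ["vk"]
9. n7.lim = 19  [terminal]
10. n4.lim = 2  [e.lim - 17]
11. n2.hot = "vr"  ["vr"]
12. n2.fin = "rk"  ["rk"]
13. n1.lim = 5  [len(C.hot) + 3]
14. n8.wid = 23  [B.lim + S₀.tag + 27]
15. n9.depth = false  [C.wid > 23]
16. n11.lim = 26  [terminal]
17. n10.mk = -7  [e.lim - 33]
18. n10.wid = false  [false]
19. n9.lim = 28  [D.mk + 35]
20. n8.hot = "zn"  ["zn"]
21. n8.fin = "wk"  ["wk"]
22. n12.tag = 30  [S₀.tag + B.lim + 34]
23. n13.lim = 3  [terminal]
24. n14.off = true  [terminal]
25. n15.sig = true  [terminal]
26. n12.fin = "qn"  ["qn"]
27. n0.fin = "wkx"  [C.fin ++ "x"]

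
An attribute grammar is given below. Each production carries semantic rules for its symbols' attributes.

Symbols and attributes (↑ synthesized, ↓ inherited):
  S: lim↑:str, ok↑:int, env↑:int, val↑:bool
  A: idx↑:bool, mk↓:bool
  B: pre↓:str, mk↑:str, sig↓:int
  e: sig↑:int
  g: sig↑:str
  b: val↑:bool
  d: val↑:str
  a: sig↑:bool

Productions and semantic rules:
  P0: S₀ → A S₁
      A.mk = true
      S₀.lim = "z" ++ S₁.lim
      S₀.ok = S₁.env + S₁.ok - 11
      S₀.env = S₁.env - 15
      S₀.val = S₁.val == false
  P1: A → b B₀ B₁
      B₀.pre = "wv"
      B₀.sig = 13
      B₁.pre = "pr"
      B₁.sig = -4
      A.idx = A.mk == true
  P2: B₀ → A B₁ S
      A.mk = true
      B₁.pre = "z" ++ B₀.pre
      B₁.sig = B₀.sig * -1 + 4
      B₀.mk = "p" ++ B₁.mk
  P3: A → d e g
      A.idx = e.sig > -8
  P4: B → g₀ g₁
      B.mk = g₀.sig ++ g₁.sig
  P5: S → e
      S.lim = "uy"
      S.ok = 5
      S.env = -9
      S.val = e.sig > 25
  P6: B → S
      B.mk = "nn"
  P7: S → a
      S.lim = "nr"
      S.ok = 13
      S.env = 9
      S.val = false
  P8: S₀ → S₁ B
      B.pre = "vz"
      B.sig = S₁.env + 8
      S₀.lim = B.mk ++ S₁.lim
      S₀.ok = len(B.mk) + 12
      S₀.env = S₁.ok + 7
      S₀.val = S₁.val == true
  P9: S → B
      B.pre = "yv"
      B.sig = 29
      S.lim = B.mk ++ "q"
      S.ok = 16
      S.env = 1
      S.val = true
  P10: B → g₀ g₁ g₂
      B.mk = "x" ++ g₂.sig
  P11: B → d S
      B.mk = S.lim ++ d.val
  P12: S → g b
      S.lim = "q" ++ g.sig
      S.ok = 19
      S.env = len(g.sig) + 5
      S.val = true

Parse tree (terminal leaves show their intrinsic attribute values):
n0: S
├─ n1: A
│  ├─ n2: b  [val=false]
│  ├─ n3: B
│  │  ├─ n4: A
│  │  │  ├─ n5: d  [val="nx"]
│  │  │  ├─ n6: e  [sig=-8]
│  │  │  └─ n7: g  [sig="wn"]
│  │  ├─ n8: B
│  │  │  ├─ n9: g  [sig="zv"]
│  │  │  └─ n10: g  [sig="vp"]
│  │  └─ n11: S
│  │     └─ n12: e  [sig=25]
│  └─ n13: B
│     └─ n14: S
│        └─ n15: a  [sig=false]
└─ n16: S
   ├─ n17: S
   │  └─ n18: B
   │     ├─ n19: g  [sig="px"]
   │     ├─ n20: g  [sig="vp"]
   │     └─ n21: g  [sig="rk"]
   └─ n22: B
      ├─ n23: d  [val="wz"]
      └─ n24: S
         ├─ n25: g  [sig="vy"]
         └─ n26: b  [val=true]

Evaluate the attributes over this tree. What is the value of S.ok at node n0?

29

1. n1.mk = true  [true]
2. n2.val = false  [terminal]
3. n3.pre = "wv"  ["wv"]
4. n3.sig = 13  [13]
5. n4.mk = true  [true]
6. n5.val = "nx"  [terminal]
7. n6.sig = -8  [terminal]
8. n7.sig = "wn"  [terminal]
9. n4.idx = false  [e.sig > -8]
10. n8.pre = "zwv"  ["z" ++ B₀.pre]
11. n8.sig = -9  [B₀.sig * -1 + 4]
12. n9.sig = "zv"  [terminal]
13. n10.sig = "vp"  [terminal]
14. n8.mk = "zvvp"  [g₀.sig ++ g₁.sig]
15. n12.sig = 25  [terminal]
16. n11.lim = "uy"  ["uy"]
17. n11.ok = 5  [5]
18. n11.env = -9  [-9]
19. n11.val = false  [e.sig > 25]
20. n3.mk = "pzvvp"  ["p" ++ B₁.mk]
21. n13.pre = "pr"  ["pr"]
22. n13.sig = -4  [-4]
23. n15.sig = false  [terminal]
24. n14.lim = "nr"  ["nr"]
25. n14.ok = 13  [13]
26. n14.env = 9  [9]
27. n14.val = false  [false]
28. n13.mk = "nn"  ["nn"]
29. n1.idx = true  [A.mk == true]
30. n18.pre = "yv"  ["yv"]
31. n18.sig = 29  [29]
32. n19.sig = "px"  [terminal]
33. n20.sig = "vp"  [terminal]
34. n21.sig = "rk"  [terminal]
35. n18.mk = "xrk"  ["x" ++ g₂.sig]
36. n17.lim = "xrkq"  [B.mk ++ "q"]
37. n17.ok = 16  [16]
38. n17.env = 1  [1]
39. n17.val = true  [true]
40. n22.pre = "vz"  ["vz"]
41. n22.sig = 9  [S₁.env + 8]
42. n23.val = "wz"  [terminal]
43. n25.sig = "vy"  [terminal]
44. n26.val = true  [terminal]
45. n24.lim = "qvy"  ["q" ++ g.sig]
46. n24.ok = 19  [19]
47. n24.env = 7  [len(g.sig) + 5]
48. n24.val = true  [true]
49. n22.mk = "qvywz"  [S.lim ++ d.val]
50. n16.lim = "qvywzxrkq"  [B.mk ++ S₁.lim]
51. n16.ok = 17  [len(B.mk) + 12]
52. n16.env = 23  [S₁.ok + 7]
53. n16.val = true  [S₁.val == true]
54. n0.lim = "zqvywzxrkq"  ["z" ++ S₁.lim]
55. n0.ok = 29  [S₁.env + S₁.ok - 11]
56. n0.env = 8  [S₁.env - 15]
57. n0.val = false  [S₁.val == false]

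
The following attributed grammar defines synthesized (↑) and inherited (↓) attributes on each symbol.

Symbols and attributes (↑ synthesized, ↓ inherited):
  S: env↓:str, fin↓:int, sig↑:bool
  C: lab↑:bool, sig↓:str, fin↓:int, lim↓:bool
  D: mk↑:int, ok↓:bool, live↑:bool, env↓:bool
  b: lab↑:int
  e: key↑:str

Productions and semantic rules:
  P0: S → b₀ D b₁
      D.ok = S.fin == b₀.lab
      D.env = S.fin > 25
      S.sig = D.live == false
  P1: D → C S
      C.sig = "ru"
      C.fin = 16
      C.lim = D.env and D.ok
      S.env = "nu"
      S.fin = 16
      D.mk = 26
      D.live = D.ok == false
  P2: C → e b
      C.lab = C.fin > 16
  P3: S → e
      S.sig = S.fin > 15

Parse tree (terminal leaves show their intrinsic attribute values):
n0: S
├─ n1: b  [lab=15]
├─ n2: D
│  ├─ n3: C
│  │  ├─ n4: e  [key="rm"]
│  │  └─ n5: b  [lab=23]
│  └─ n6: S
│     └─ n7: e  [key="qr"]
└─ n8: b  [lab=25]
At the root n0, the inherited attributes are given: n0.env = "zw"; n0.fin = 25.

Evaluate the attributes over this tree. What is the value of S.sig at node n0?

1. n0.env = "zw"  [given at root]
2. n0.fin = 25  [given at root]
3. n1.lab = 15  [terminal]
4. n2.ok = false  [S.fin == b₀.lab]
5. n2.env = false  [S.fin > 25]
6. n3.sig = "ru"  ["ru"]
7. n3.fin = 16  [16]
8. n3.lim = false  [D.env and D.ok]
9. n4.key = "rm"  [terminal]
10. n5.lab = 23  [terminal]
11. n3.lab = false  [C.fin > 16]
12. n6.env = "nu"  ["nu"]
13. n6.fin = 16  [16]
14. n7.key = "qr"  [terminal]
15. n6.sig = true  [S.fin > 15]
16. n2.mk = 26  [26]
17. n2.live = true  [D.ok == false]
18. n8.lab = 25  [terminal]
19. n0.sig = false  [D.live == false]

false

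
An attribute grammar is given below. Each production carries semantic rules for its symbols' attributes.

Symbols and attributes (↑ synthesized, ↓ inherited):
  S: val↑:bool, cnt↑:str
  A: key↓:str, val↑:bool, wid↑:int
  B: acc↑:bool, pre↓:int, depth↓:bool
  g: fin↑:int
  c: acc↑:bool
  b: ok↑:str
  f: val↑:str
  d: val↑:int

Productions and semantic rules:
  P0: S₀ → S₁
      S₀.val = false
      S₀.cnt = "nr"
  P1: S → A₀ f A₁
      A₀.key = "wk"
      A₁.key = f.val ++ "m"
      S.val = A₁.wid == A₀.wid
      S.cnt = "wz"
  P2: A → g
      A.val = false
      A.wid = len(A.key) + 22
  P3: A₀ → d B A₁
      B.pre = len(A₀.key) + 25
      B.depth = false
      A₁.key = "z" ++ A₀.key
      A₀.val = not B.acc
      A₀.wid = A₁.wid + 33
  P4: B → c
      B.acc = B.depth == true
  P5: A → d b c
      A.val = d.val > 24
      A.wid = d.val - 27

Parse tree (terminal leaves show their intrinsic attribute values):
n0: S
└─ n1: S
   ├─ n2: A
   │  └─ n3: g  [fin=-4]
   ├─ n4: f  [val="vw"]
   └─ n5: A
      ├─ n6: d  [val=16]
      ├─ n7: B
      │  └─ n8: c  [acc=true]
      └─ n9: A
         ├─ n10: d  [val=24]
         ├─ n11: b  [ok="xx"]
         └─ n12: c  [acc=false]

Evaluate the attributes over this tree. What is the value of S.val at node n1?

1. n2.key = "wk"  ["wk"]
2. n3.fin = -4  [terminal]
3. n2.val = false  [false]
4. n2.wid = 24  [len(A.key) + 22]
5. n4.val = "vw"  [terminal]
6. n5.key = "vwm"  [f.val ++ "m"]
7. n6.val = 16  [terminal]
8. n7.pre = 28  [len(A₀.key) + 25]
9. n7.depth = false  [false]
10. n8.acc = true  [terminal]
11. n7.acc = false  [B.depth == true]
12. n9.key = "zvwm"  ["z" ++ A₀.key]
13. n10.val = 24  [terminal]
14. n11.ok = "xx"  [terminal]
15. n12.acc = false  [terminal]
16. n9.val = false  [d.val > 24]
17. n9.wid = -3  [d.val - 27]
18. n5.val = true  [not B.acc]
19. n5.wid = 30  [A₁.wid + 33]
20. n1.val = false  [A₁.wid == A₀.wid]
21. n1.cnt = "wz"  ["wz"]
22. n0.val = false  [false]
23. n0.cnt = "nr"  ["nr"]

false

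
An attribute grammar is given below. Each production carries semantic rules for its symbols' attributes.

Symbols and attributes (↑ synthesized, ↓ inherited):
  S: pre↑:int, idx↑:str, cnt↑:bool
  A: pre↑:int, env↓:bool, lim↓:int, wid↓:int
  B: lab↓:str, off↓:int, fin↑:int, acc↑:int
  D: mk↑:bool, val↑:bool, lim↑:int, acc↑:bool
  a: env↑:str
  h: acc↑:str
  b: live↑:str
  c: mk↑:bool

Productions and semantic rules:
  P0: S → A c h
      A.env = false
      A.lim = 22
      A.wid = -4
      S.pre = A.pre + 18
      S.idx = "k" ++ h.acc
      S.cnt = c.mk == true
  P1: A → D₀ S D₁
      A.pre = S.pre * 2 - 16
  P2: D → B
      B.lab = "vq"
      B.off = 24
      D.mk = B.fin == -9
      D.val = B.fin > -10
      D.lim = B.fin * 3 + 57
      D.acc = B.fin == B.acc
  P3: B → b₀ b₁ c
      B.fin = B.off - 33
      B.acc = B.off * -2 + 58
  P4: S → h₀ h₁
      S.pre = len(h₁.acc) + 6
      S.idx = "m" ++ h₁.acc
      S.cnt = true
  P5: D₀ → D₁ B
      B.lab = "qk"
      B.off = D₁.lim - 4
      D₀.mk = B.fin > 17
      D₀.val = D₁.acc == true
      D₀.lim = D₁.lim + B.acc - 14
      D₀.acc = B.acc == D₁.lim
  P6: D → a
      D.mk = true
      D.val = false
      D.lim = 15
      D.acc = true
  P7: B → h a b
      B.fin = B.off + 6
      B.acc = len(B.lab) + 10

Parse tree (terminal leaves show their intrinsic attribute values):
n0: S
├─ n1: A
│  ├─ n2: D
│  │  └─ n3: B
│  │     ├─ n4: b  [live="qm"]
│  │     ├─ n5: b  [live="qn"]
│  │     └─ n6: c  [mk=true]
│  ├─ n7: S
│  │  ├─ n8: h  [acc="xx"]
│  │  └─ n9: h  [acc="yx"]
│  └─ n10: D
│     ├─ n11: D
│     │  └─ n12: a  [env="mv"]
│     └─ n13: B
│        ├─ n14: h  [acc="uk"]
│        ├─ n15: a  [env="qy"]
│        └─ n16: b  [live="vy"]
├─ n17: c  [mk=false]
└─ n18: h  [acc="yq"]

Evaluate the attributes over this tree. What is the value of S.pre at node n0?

18

1. n1.env = false  [false]
2. n1.lim = 22  [22]
3. n1.wid = -4  [-4]
4. n3.lab = "vq"  ["vq"]
5. n3.off = 24  [24]
6. n4.live = "qm"  [terminal]
7. n5.live = "qn"  [terminal]
8. n6.mk = true  [terminal]
9. n3.fin = -9  [B.off - 33]
10. n3.acc = 10  [B.off * -2 + 58]
11. n2.mk = true  [B.fin == -9]
12. n2.val = true  [B.fin > -10]
13. n2.lim = 30  [B.fin * 3 + 57]
14. n2.acc = false  [B.fin == B.acc]
15. n8.acc = "xx"  [terminal]
16. n9.acc = "yx"  [terminal]
17. n7.pre = 8  [len(h₁.acc) + 6]
18. n7.idx = "myx"  ["m" ++ h₁.acc]
19. n7.cnt = true  [true]
20. n12.env = "mv"  [terminal]
21. n11.mk = true  [true]
22. n11.val = false  [false]
23. n11.lim = 15  [15]
24. n11.acc = true  [true]
25. n13.lab = "qk"  ["qk"]
26. n13.off = 11  [D₁.lim - 4]
27. n14.acc = "uk"  [terminal]
28. n15.env = "qy"  [terminal]
29. n16.live = "vy"  [terminal]
30. n13.fin = 17  [B.off + 6]
31. n13.acc = 12  [len(B.lab) + 10]
32. n10.mk = false  [B.fin > 17]
33. n10.val = true  [D₁.acc == true]
34. n10.lim = 13  [D₁.lim + B.acc - 14]
35. n10.acc = false  [B.acc == D₁.lim]
36. n1.pre = 0  [S.pre * 2 - 16]
37. n17.mk = false  [terminal]
38. n18.acc = "yq"  [terminal]
39. n0.pre = 18  [A.pre + 18]
40. n0.idx = "kyq"  ["k" ++ h.acc]
41. n0.cnt = false  [c.mk == true]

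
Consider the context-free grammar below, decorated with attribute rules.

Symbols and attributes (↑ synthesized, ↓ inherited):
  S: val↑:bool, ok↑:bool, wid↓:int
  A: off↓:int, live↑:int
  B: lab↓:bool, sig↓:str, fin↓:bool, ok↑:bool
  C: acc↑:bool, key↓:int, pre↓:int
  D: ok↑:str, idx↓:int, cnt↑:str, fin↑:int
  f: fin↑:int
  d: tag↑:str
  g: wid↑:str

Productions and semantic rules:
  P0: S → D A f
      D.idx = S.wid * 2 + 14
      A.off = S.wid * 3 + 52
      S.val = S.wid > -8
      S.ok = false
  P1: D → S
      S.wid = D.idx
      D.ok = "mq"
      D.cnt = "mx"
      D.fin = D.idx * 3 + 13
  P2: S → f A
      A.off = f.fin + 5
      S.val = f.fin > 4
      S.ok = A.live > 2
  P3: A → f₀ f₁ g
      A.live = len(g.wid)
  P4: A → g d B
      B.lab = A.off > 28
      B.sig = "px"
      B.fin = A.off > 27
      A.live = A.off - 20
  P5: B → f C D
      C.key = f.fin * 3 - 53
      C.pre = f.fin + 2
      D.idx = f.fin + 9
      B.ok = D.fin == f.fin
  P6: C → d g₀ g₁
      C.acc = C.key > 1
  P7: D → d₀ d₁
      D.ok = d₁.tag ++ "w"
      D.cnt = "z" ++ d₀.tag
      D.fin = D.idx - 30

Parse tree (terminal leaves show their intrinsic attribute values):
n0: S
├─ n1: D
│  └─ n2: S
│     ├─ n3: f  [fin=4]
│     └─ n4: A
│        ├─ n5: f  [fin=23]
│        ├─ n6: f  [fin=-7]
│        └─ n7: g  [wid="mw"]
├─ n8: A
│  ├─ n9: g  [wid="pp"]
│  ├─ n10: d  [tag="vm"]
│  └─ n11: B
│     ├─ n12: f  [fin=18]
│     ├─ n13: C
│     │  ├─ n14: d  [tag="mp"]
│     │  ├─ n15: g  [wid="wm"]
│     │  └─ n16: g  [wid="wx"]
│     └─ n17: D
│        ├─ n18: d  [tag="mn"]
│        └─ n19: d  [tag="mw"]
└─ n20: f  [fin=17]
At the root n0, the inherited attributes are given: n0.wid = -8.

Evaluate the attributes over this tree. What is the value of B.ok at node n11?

false

1. n0.wid = -8  [given at root]
2. n1.idx = -2  [S.wid * 2 + 14]
3. n2.wid = -2  [D.idx]
4. n3.fin = 4  [terminal]
5. n4.off = 9  [f.fin + 5]
6. n5.fin = 23  [terminal]
7. n6.fin = -7  [terminal]
8. n7.wid = "mw"  [terminal]
9. n4.live = 2  [len(g.wid)]
10. n2.val = false  [f.fin > 4]
11. n2.ok = false  [A.live > 2]
12. n1.ok = "mq"  ["mq"]
13. n1.cnt = "mx"  ["mx"]
14. n1.fin = 7  [D.idx * 3 + 13]
15. n8.off = 28  [S.wid * 3 + 52]
16. n9.wid = "pp"  [terminal]
17. n10.tag = "vm"  [terminal]
18. n11.lab = false  [A.off > 28]
19. n11.sig = "px"  ["px"]
20. n11.fin = true  [A.off > 27]
21. n12.fin = 18  [terminal]
22. n13.key = 1  [f.fin * 3 - 53]
23. n13.pre = 20  [f.fin + 2]
24. n14.tag = "mp"  [terminal]
25. n15.wid = "wm"  [terminal]
26. n16.wid = "wx"  [terminal]
27. n13.acc = false  [C.key > 1]
28. n17.idx = 27  [f.fin + 9]
29. n18.tag = "mn"  [terminal]
30. n19.tag = "mw"  [terminal]
31. n17.ok = "mww"  [d₁.tag ++ "w"]
32. n17.cnt = "zmn"  ["z" ++ d₀.tag]
33. n17.fin = -3  [D.idx - 30]
34. n11.ok = false  [D.fin == f.fin]
35. n8.live = 8  [A.off - 20]
36. n20.fin = 17  [terminal]
37. n0.val = false  [S.wid > -8]
38. n0.ok = false  [false]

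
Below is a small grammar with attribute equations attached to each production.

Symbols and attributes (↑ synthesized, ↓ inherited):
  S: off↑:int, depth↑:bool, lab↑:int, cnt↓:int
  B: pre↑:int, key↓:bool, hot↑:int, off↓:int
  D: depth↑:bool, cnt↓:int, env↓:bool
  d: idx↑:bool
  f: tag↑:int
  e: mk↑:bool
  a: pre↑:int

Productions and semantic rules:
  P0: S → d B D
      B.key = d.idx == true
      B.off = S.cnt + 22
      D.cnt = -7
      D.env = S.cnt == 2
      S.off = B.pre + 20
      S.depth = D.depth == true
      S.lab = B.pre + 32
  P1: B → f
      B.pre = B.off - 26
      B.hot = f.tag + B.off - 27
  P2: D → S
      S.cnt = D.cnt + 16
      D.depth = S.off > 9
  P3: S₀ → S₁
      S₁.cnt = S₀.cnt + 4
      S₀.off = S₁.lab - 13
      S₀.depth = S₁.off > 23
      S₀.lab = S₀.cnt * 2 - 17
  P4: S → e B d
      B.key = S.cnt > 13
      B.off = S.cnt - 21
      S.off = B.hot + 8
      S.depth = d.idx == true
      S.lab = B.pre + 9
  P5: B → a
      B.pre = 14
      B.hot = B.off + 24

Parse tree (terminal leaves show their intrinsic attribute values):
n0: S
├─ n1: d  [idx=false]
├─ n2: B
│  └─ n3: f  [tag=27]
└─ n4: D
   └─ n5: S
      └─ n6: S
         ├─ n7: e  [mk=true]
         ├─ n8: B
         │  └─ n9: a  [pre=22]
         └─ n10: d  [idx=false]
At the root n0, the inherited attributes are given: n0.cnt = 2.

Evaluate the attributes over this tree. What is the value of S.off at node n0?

18

1. n0.cnt = 2  [given at root]
2. n1.idx = false  [terminal]
3. n2.key = false  [d.idx == true]
4. n2.off = 24  [S.cnt + 22]
5. n3.tag = 27  [terminal]
6. n2.pre = -2  [B.off - 26]
7. n2.hot = 24  [f.tag + B.off - 27]
8. n4.cnt = -7  [-7]
9. n4.env = true  [S.cnt == 2]
10. n5.cnt = 9  [D.cnt + 16]
11. n6.cnt = 13  [S₀.cnt + 4]
12. n7.mk = true  [terminal]
13. n8.key = false  [S.cnt > 13]
14. n8.off = -8  [S.cnt - 21]
15. n9.pre = 22  [terminal]
16. n8.pre = 14  [14]
17. n8.hot = 16  [B.off + 24]
18. n10.idx = false  [terminal]
19. n6.off = 24  [B.hot + 8]
20. n6.depth = false  [d.idx == true]
21. n6.lab = 23  [B.pre + 9]
22. n5.off = 10  [S₁.lab - 13]
23. n5.depth = true  [S₁.off > 23]
24. n5.lab = 1  [S₀.cnt * 2 - 17]
25. n4.depth = true  [S.off > 9]
26. n0.off = 18  [B.pre + 20]
27. n0.depth = true  [D.depth == true]
28. n0.lab = 30  [B.pre + 32]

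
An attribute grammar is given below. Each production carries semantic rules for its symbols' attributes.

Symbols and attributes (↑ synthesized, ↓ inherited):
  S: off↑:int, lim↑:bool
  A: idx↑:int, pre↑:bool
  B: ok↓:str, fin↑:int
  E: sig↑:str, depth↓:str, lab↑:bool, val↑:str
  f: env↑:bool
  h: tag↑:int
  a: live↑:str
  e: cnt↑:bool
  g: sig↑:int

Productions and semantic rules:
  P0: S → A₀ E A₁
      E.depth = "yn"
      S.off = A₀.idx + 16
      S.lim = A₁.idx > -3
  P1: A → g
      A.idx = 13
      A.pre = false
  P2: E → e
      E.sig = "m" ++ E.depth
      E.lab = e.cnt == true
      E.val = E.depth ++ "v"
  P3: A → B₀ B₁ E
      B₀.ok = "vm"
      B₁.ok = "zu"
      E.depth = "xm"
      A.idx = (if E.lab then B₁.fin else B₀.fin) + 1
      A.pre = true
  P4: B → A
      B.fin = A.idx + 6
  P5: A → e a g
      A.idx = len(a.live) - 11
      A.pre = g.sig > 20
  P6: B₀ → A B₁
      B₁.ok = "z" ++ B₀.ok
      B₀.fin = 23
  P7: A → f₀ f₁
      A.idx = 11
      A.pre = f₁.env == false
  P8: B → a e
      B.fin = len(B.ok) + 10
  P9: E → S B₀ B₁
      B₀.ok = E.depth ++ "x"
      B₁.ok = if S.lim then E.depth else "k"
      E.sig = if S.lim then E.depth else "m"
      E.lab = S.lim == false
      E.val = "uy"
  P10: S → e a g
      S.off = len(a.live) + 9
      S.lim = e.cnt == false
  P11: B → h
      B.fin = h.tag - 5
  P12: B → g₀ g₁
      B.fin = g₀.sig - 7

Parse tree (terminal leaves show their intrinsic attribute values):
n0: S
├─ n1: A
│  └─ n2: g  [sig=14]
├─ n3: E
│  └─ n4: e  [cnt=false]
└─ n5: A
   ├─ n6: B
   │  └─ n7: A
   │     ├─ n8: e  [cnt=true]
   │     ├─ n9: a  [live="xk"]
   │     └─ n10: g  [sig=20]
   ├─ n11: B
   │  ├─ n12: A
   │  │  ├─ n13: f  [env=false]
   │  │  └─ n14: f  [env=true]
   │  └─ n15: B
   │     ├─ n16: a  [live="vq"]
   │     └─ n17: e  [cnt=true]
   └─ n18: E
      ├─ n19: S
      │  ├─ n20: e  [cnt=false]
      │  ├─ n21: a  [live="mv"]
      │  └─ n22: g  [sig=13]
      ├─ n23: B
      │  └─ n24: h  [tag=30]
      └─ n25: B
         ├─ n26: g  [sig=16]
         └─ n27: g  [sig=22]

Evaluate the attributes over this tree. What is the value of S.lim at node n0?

1. n2.sig = 14  [terminal]
2. n1.idx = 13  [13]
3. n1.pre = false  [false]
4. n3.depth = "yn"  ["yn"]
5. n4.cnt = false  [terminal]
6. n3.sig = "myn"  ["m" ++ E.depth]
7. n3.lab = false  [e.cnt == true]
8. n3.val = "ynv"  [E.depth ++ "v"]
9. n6.ok = "vm"  ["vm"]
10. n8.cnt = true  [terminal]
11. n9.live = "xk"  [terminal]
12. n10.sig = 20  [terminal]
13. n7.idx = -9  [len(a.live) - 11]
14. n7.pre = false  [g.sig > 20]
15. n6.fin = -3  [A.idx + 6]
16. n11.ok = "zu"  ["zu"]
17. n13.env = false  [terminal]
18. n14.env = true  [terminal]
19. n12.idx = 11  [11]
20. n12.pre = false  [f₁.env == false]
21. n15.ok = "zzu"  ["z" ++ B₀.ok]
22. n16.live = "vq"  [terminal]
23. n17.cnt = true  [terminal]
24. n15.fin = 13  [len(B.ok) + 10]
25. n11.fin = 23  [23]
26. n18.depth = "xm"  ["xm"]
27. n20.cnt = false  [terminal]
28. n21.live = "mv"  [terminal]
29. n22.sig = 13  [terminal]
30. n19.off = 11  [len(a.live) + 9]
31. n19.lim = true  [e.cnt == false]
32. n23.ok = "xmx"  [E.depth ++ "x"]
33. n24.tag = 30  [terminal]
34. n23.fin = 25  [h.tag - 5]
35. n25.ok = "xm"  [if S.lim then E.depth else "k"]
36. n26.sig = 16  [terminal]
37. n27.sig = 22  [terminal]
38. n25.fin = 9  [g₀.sig - 7]
39. n18.sig = "xm"  [if S.lim then E.depth else "m"]
40. n18.lab = false  [S.lim == false]
41. n18.val = "uy"  ["uy"]
42. n5.idx = -2  [(if E.lab then B₁.fin else B₀.fin) + 1]
43. n5.pre = true  [true]
44. n0.off = 29  [A₀.idx + 16]
45. n0.lim = true  [A₁.idx > -3]

true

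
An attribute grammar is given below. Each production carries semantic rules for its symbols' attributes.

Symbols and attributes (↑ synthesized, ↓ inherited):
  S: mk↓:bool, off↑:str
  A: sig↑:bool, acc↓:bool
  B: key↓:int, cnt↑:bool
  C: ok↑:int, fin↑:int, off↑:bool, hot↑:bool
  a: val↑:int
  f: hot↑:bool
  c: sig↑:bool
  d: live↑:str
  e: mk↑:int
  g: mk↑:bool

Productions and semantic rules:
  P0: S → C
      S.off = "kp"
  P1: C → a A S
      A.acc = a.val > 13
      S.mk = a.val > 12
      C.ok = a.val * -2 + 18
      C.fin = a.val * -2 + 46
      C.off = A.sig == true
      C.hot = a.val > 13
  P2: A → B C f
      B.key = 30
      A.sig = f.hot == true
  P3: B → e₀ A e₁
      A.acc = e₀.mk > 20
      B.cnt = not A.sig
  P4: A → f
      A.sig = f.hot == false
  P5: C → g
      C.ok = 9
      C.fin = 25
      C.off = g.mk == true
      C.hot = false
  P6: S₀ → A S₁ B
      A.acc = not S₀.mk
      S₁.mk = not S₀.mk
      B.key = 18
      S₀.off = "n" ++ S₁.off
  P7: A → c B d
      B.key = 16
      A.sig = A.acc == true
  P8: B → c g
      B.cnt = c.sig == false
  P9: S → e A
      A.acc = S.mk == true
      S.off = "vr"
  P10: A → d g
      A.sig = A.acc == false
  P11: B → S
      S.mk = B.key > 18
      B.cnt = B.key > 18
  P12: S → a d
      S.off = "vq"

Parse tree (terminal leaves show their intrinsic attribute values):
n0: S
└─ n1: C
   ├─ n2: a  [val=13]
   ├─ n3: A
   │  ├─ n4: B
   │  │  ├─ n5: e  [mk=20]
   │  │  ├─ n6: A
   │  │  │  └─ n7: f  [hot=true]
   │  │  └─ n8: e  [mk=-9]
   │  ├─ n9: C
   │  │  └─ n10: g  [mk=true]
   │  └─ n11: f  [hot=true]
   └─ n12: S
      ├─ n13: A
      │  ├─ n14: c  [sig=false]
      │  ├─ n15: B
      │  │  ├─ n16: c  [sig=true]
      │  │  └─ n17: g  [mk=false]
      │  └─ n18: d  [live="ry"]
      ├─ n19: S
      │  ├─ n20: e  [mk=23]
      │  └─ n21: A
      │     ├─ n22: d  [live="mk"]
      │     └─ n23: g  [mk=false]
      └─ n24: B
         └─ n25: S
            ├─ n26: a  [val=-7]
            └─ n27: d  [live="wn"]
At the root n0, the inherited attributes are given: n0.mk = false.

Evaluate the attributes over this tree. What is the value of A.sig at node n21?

true

1. n0.mk = false  [given at root]
2. n2.val = 13  [terminal]
3. n3.acc = false  [a.val > 13]
4. n4.key = 30  [30]
5. n5.mk = 20  [terminal]
6. n6.acc = false  [e₀.mk > 20]
7. n7.hot = true  [terminal]
8. n6.sig = false  [f.hot == false]
9. n8.mk = -9  [terminal]
10. n4.cnt = true  [not A.sig]
11. n10.mk = true  [terminal]
12. n9.ok = 9  [9]
13. n9.fin = 25  [25]
14. n9.off = true  [g.mk == true]
15. n9.hot = false  [false]
16. n11.hot = true  [terminal]
17. n3.sig = true  [f.hot == true]
18. n12.mk = true  [a.val > 12]
19. n13.acc = false  [not S₀.mk]
20. n14.sig = false  [terminal]
21. n15.key = 16  [16]
22. n16.sig = true  [terminal]
23. n17.mk = false  [terminal]
24. n15.cnt = false  [c.sig == false]
25. n18.live = "ry"  [terminal]
26. n13.sig = false  [A.acc == true]
27. n19.mk = false  [not S₀.mk]
28. n20.mk = 23  [terminal]
29. n21.acc = false  [S.mk == true]
30. n22.live = "mk"  [terminal]
31. n23.mk = false  [terminal]
32. n21.sig = true  [A.acc == false]
33. n19.off = "vr"  ["vr"]
34. n24.key = 18  [18]
35. n25.mk = false  [B.key > 18]
36. n26.val = -7  [terminal]
37. n27.live = "wn"  [terminal]
38. n25.off = "vq"  ["vq"]
39. n24.cnt = false  [B.key > 18]
40. n12.off = "nvr"  ["n" ++ S₁.off]
41. n1.ok = -8  [a.val * -2 + 18]
42. n1.fin = 20  [a.val * -2 + 46]
43. n1.off = true  [A.sig == true]
44. n1.hot = false  [a.val > 13]
45. n0.off = "kp"  ["kp"]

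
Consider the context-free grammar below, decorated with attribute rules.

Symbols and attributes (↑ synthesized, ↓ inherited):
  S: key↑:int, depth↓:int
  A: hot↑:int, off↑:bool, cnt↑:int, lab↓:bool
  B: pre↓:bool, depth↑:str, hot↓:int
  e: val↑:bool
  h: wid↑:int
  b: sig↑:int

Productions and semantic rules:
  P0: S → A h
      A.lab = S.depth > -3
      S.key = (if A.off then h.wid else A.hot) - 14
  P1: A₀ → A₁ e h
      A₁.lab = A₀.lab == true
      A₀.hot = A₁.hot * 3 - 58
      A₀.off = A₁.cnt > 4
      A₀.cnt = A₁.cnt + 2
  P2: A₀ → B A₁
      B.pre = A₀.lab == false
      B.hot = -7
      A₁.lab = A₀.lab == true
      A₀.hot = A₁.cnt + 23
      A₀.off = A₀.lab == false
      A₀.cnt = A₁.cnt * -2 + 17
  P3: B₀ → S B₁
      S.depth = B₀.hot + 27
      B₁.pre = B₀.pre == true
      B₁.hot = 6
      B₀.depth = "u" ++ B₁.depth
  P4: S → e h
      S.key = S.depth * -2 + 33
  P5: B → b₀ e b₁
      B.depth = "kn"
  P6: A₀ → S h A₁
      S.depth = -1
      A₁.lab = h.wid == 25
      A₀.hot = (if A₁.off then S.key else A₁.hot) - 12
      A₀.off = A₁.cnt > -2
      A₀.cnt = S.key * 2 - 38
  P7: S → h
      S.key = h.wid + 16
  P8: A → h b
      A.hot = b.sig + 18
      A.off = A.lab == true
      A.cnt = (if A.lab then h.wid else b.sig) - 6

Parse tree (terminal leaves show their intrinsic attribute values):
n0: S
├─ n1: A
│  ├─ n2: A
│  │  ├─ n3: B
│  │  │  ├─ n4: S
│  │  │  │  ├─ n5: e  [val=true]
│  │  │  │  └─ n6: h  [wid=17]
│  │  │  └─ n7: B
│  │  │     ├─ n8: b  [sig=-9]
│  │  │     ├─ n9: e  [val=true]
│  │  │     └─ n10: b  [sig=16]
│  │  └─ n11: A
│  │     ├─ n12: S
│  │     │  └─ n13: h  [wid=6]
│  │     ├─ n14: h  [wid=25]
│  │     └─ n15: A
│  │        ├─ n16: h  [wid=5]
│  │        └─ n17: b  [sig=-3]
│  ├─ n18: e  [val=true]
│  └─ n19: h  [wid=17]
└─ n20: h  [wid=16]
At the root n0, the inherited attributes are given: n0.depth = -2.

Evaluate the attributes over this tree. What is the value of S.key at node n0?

2

1. n0.depth = -2  [given at root]
2. n1.lab = true  [S.depth > -3]
3. n2.lab = true  [A₀.lab == true]
4. n3.pre = false  [A₀.lab == false]
5. n3.hot = -7  [-7]
6. n4.depth = 20  [B₀.hot + 27]
7. n5.val = true  [terminal]
8. n6.wid = 17  [terminal]
9. n4.key = -7  [S.depth * -2 + 33]
10. n7.pre = false  [B₀.pre == true]
11. n7.hot = 6  [6]
12. n8.sig = -9  [terminal]
13. n9.val = true  [terminal]
14. n10.sig = 16  [terminal]
15. n7.depth = "kn"  ["kn"]
16. n3.depth = "ukn"  ["u" ++ B₁.depth]
17. n11.lab = true  [A₀.lab == true]
18. n12.depth = -1  [-1]
19. n13.wid = 6  [terminal]
20. n12.key = 22  [h.wid + 16]
21. n14.wid = 25  [terminal]
22. n15.lab = true  [h.wid == 25]
23. n16.wid = 5  [terminal]
24. n17.sig = -3  [terminal]
25. n15.hot = 15  [b.sig + 18]
26. n15.off = true  [A.lab == true]
27. n15.cnt = -1  [(if A.lab then h.wid else b.sig) - 6]
28. n11.hot = 10  [(if A₁.off then S.key else A₁.hot) - 12]
29. n11.off = true  [A₁.cnt > -2]
30. n11.cnt = 6  [S.key * 2 - 38]
31. n2.hot = 29  [A₁.cnt + 23]
32. n2.off = false  [A₀.lab == false]
33. n2.cnt = 5  [A₁.cnt * -2 + 17]
34. n18.val = true  [terminal]
35. n19.wid = 17  [terminal]
36. n1.hot = 29  [A₁.hot * 3 - 58]
37. n1.off = true  [A₁.cnt > 4]
38. n1.cnt = 7  [A₁.cnt + 2]
39. n20.wid = 16  [terminal]
40. n0.key = 2  [(if A.off then h.wid else A.hot) - 14]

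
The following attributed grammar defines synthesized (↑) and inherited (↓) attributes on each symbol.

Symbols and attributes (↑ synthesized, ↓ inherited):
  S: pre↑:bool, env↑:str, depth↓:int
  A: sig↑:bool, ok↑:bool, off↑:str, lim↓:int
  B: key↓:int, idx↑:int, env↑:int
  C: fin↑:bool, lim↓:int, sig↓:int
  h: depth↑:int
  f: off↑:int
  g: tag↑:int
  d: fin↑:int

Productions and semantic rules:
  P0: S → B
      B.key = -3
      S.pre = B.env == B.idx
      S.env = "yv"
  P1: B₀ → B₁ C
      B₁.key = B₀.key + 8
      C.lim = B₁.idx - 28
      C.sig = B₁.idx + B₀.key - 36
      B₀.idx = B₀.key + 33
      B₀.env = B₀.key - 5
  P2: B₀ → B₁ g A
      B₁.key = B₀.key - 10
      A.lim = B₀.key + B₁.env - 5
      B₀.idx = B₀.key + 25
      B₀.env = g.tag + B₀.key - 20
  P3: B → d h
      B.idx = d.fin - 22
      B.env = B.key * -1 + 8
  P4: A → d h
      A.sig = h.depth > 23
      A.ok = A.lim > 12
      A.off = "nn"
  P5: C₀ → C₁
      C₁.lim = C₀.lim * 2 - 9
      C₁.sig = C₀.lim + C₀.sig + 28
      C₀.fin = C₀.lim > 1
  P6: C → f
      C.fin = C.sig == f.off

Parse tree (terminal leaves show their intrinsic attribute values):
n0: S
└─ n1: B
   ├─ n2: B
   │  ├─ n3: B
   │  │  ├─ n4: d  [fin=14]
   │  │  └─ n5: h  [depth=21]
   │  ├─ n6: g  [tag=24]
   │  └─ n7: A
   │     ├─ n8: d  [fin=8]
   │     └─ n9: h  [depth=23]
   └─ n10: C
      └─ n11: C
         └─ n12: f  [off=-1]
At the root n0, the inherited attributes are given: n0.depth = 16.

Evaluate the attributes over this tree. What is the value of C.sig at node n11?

1. n0.depth = 16  [given at root]
2. n1.key = -3  [-3]
3. n2.key = 5  [B₀.key + 8]
4. n3.key = -5  [B₀.key - 10]
5. n4.fin = 14  [terminal]
6. n5.depth = 21  [terminal]
7. n3.idx = -8  [d.fin - 22]
8. n3.env = 13  [B.key * -1 + 8]
9. n6.tag = 24  [terminal]
10. n7.lim = 13  [B₀.key + B₁.env - 5]
11. n8.fin = 8  [terminal]
12. n9.depth = 23  [terminal]
13. n7.sig = false  [h.depth > 23]
14. n7.ok = true  [A.lim > 12]
15. n7.off = "nn"  ["nn"]
16. n2.idx = 30  [B₀.key + 25]
17. n2.env = 9  [g.tag + B₀.key - 20]
18. n10.lim = 2  [B₁.idx - 28]
19. n10.sig = -9  [B₁.idx + B₀.key - 36]
20. n11.lim = -5  [C₀.lim * 2 - 9]
21. n11.sig = 21  [C₀.lim + C₀.sig + 28]
22. n12.off = -1  [terminal]
23. n11.fin = false  [C.sig == f.off]
24. n10.fin = true  [C₀.lim > 1]
25. n1.idx = 30  [B₀.key + 33]
26. n1.env = -8  [B₀.key - 5]
27. n0.pre = false  [B.env == B.idx]
28. n0.env = "yv"  ["yv"]

21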